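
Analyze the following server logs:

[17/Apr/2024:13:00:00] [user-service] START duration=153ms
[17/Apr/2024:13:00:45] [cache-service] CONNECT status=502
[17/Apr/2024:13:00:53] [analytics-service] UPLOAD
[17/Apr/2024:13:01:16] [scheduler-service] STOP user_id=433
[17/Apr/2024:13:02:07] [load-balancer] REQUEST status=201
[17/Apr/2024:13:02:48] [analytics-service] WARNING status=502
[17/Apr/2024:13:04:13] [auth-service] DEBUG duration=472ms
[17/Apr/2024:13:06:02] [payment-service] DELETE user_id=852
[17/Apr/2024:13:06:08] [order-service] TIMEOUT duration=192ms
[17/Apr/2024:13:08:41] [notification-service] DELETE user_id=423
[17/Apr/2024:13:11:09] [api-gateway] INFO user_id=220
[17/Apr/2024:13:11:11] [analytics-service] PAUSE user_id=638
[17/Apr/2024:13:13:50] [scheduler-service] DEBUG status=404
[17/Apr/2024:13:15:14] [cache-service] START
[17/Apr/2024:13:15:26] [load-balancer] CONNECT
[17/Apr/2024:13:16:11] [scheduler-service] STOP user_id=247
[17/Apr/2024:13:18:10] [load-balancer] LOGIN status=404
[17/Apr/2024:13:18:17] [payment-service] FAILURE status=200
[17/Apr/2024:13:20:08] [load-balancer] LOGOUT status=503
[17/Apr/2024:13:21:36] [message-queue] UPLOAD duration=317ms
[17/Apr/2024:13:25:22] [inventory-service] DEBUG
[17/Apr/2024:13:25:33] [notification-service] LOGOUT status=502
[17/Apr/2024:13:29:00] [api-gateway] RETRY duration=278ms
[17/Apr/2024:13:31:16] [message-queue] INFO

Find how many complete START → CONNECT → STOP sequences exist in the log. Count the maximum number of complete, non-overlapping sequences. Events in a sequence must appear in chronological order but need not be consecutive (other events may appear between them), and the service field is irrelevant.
2

To count sequences:

1. Look for pattern: START → CONNECT → STOP
2. Greedily scan the log in chronological order, matching each sequence element in turn (ignoring service)
3. Each time the full pattern completes, increment the count and restart matching from the next event
4. Complete non-overlapping sequences found: 2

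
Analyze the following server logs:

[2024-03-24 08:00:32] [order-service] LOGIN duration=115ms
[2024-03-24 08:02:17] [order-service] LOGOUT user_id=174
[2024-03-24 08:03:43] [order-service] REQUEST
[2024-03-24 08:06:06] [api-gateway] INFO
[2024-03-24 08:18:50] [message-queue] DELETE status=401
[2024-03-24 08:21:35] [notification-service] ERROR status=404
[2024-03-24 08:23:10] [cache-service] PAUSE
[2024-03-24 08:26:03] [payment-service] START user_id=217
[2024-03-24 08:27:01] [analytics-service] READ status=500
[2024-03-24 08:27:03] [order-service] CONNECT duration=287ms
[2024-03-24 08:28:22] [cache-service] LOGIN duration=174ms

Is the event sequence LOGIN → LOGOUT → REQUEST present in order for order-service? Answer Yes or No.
Yes

To verify sequence order:

1. Find all events in sequence LOGIN → LOGOUT → REQUEST for order-service
2. Extract their timestamps
3. Check if timestamps are in ascending order
4. Result: Yes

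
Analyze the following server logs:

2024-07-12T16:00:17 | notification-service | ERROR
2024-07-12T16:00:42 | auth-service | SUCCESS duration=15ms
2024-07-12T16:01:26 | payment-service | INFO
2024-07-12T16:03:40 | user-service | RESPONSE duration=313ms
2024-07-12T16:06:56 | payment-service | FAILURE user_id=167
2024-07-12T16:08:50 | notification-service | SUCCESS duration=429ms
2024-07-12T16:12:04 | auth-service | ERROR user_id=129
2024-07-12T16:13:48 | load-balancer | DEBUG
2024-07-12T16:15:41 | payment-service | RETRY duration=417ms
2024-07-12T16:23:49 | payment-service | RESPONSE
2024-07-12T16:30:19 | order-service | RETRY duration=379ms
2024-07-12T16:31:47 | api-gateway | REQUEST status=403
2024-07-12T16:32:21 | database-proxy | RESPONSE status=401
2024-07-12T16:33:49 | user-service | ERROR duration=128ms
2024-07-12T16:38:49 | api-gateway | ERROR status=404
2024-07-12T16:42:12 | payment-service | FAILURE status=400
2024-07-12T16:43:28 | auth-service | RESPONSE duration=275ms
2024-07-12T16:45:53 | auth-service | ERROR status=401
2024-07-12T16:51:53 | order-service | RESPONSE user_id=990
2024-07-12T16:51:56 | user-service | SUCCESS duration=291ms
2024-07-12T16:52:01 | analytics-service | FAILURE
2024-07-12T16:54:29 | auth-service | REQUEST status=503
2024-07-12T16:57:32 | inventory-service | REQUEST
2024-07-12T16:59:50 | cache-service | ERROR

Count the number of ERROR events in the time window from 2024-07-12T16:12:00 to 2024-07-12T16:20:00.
1

To count events in the time window:

1. Window boundaries: 2024-07-12T16:12:00 to 2024-07-12T16:20:00
2. Filter for ERROR events within this window
3. Count matching events: 1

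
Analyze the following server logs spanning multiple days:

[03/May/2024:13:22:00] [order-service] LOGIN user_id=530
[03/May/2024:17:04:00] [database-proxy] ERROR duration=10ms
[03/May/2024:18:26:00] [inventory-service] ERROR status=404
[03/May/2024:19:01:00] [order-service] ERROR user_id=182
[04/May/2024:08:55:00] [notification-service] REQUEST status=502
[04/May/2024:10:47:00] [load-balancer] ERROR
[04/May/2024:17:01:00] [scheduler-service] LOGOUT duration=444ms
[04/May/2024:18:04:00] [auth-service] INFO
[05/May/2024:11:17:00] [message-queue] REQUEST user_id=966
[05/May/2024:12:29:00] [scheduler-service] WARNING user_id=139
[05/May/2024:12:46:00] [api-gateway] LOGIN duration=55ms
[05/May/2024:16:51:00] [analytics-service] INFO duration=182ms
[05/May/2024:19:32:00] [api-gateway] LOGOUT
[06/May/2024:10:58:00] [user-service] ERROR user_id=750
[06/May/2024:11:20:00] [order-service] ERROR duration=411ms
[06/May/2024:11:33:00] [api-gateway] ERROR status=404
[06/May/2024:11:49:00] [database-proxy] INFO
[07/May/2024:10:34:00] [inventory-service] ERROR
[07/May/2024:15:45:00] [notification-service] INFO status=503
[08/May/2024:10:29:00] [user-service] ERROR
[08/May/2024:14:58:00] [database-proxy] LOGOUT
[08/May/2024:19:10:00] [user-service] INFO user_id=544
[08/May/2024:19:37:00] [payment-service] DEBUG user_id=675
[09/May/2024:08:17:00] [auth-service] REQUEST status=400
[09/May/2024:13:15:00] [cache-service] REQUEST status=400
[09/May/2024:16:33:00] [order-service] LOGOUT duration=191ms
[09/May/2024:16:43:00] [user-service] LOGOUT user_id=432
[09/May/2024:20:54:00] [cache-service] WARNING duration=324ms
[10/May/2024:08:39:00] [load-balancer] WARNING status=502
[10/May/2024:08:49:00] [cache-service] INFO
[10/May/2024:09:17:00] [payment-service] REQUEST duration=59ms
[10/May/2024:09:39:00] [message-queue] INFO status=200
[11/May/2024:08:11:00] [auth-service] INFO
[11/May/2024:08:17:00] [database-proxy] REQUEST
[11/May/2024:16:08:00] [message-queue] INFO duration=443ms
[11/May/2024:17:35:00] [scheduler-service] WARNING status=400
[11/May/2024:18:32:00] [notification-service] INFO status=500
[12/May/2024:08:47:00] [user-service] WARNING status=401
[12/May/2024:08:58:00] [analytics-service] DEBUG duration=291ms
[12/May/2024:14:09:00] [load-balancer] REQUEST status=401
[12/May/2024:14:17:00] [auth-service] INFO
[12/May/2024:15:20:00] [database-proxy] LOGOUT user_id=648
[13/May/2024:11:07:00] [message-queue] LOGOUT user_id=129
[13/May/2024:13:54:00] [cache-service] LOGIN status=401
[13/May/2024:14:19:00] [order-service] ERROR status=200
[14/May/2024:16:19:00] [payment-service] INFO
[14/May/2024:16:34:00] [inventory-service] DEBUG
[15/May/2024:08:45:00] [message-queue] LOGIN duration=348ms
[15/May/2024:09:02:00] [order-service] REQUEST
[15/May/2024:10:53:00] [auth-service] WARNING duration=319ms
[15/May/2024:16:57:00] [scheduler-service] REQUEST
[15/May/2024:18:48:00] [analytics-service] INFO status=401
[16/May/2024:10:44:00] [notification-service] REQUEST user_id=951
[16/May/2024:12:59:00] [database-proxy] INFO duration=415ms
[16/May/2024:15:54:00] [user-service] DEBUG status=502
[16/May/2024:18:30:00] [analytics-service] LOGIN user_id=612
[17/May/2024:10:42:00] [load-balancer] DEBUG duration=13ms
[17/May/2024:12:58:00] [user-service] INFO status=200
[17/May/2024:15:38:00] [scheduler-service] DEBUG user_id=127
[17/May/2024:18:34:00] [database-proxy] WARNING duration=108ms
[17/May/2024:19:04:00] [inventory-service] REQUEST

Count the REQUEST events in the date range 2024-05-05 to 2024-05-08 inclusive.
1

To filter by date range:

1. Date range: 2024-05-05 through 2024-05-08, both dates inclusive
2. Filter for REQUEST events whose date falls in this range
3. Count matching events: 1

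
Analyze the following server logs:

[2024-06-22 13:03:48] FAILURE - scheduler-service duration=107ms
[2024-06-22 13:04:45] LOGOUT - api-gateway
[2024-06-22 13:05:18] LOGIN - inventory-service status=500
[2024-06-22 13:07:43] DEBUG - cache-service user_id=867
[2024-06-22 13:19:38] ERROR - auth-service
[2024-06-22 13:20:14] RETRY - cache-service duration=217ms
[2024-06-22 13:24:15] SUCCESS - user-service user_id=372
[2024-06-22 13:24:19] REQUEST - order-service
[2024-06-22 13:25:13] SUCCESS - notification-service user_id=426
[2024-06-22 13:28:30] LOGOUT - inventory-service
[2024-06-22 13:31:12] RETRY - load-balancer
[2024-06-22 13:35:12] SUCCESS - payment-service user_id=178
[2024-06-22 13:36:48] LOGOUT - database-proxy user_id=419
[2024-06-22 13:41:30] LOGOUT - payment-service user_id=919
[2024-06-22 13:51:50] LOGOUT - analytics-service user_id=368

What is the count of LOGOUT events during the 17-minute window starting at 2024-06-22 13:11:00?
0

To count events in the time window:

1. Window boundaries: 2024-06-22 13:11:00 to 2024-06-22 13:28:00
2. Filter for LOGOUT events within this window
3. Count matching events: 0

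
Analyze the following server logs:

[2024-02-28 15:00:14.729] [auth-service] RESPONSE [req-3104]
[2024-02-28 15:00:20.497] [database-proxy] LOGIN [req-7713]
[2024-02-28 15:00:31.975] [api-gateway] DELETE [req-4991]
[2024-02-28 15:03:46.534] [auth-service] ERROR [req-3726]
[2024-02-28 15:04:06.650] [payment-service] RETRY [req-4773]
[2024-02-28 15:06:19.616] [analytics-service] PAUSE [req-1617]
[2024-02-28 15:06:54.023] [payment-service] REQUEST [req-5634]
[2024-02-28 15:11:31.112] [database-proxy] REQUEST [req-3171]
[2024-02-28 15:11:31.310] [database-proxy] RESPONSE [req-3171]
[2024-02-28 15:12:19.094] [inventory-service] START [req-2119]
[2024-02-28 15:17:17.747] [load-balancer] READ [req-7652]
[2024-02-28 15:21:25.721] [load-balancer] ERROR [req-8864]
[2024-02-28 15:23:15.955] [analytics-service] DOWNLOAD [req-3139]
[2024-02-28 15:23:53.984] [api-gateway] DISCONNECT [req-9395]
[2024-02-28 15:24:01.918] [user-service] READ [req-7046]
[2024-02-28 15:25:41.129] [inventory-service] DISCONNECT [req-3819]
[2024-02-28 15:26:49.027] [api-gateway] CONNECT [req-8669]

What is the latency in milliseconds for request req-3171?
198

To calculate latency:

1. Find REQUEST with id req-3171: 2024-02-28 15:11:31.112
2. Find RESPONSE with id req-3171: 2024-02-28 15:11:31.310
3. Latency: 2024-02-28 15:11:31.310 - 2024-02-28 15:11:31.112 = 198ms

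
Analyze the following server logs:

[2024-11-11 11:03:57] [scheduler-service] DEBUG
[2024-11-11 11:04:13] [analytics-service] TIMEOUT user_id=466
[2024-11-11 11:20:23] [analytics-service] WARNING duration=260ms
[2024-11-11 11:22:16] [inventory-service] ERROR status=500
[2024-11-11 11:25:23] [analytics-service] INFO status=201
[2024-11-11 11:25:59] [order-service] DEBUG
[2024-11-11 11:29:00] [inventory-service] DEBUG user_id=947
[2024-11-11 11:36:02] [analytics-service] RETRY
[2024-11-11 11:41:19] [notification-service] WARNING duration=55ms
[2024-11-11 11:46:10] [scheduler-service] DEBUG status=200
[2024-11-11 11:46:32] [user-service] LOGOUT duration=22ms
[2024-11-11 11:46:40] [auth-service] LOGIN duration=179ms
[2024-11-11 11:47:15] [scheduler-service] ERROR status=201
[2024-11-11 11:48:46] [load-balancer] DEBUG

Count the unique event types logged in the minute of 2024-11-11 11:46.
3

To count unique event types:

1. Filter events in the minute starting at 2024-11-11 11:46
2. Extract event types from matching entries
3. Count unique types: 3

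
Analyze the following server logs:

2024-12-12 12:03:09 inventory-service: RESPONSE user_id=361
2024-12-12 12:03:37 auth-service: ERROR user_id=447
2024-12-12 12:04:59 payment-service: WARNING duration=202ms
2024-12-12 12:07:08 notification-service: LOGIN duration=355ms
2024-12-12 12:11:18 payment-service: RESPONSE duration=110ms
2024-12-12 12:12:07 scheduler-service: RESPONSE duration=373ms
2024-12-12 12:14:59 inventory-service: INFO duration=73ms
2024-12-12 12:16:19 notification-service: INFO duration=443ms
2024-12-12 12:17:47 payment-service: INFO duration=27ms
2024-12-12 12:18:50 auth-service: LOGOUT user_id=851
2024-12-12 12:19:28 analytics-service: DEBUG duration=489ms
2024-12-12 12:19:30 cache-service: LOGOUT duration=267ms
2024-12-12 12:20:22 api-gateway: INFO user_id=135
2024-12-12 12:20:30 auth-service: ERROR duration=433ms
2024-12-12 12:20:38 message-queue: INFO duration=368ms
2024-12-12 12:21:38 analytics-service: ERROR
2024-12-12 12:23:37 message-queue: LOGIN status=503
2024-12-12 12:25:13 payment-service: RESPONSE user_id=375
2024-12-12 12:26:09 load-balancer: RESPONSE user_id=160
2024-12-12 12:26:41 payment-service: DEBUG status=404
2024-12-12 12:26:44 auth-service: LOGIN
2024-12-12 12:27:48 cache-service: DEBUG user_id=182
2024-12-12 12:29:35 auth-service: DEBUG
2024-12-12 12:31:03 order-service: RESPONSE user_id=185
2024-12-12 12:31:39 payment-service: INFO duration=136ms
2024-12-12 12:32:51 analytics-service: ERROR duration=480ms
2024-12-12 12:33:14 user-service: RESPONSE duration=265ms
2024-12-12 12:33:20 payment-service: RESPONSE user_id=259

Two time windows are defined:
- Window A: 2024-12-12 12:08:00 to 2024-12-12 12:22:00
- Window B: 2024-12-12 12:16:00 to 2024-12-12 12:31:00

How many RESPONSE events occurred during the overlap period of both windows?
0

To find overlap events:

1. Window A: 2024-12-12 12:08:00 to 2024-12-12 12:22:00
2. Window B: 2024-12-12 12:16:00 to 2024-12-12 12:31:00
3. Overlap period: 2024-12-12 12:16:00 to 2024-12-12 12:22:00
4. Count RESPONSE events in overlap: 0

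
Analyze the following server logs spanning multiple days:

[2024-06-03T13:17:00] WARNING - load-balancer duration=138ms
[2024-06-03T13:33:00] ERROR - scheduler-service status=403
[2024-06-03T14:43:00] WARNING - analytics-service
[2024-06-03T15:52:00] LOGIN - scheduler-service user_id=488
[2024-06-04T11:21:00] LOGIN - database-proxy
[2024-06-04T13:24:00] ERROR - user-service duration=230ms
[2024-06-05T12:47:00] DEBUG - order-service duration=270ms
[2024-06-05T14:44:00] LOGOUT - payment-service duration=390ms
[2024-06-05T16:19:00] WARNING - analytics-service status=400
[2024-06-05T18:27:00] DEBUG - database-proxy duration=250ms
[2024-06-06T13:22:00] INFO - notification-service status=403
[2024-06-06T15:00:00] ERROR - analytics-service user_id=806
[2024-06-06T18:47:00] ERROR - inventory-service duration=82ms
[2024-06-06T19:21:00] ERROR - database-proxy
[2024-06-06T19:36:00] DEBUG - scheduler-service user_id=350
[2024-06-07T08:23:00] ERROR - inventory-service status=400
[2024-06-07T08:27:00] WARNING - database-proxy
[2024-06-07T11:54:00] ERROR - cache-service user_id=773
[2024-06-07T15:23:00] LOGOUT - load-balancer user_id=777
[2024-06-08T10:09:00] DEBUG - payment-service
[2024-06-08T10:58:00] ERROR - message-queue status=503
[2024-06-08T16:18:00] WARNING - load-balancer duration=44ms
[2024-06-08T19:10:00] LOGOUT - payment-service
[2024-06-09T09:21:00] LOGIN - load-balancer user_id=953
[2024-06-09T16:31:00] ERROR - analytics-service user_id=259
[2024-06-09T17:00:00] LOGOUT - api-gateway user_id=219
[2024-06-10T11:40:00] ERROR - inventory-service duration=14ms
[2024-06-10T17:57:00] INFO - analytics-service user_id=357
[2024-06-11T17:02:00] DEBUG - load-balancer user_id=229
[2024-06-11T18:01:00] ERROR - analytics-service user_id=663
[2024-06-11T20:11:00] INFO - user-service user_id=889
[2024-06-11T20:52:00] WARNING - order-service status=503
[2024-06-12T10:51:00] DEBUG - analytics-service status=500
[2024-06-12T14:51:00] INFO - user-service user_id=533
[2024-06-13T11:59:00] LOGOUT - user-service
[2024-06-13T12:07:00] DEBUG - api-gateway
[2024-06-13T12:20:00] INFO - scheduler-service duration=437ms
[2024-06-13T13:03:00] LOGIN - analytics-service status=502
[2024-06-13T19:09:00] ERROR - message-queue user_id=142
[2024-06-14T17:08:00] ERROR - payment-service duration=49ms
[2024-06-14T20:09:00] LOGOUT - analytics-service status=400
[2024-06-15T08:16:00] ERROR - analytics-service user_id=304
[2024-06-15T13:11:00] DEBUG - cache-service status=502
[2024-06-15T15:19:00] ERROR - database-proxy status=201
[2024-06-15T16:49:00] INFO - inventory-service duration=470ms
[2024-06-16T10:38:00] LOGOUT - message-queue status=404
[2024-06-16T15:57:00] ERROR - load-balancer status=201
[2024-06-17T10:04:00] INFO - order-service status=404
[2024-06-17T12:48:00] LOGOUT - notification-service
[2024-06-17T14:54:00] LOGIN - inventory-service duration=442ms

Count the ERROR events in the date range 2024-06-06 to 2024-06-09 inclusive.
7

To filter by date range:

1. Date range: 2024-06-06 through 2024-06-09, both dates inclusive
2. Filter for ERROR events whose date falls in this range
3. Count matching events: 7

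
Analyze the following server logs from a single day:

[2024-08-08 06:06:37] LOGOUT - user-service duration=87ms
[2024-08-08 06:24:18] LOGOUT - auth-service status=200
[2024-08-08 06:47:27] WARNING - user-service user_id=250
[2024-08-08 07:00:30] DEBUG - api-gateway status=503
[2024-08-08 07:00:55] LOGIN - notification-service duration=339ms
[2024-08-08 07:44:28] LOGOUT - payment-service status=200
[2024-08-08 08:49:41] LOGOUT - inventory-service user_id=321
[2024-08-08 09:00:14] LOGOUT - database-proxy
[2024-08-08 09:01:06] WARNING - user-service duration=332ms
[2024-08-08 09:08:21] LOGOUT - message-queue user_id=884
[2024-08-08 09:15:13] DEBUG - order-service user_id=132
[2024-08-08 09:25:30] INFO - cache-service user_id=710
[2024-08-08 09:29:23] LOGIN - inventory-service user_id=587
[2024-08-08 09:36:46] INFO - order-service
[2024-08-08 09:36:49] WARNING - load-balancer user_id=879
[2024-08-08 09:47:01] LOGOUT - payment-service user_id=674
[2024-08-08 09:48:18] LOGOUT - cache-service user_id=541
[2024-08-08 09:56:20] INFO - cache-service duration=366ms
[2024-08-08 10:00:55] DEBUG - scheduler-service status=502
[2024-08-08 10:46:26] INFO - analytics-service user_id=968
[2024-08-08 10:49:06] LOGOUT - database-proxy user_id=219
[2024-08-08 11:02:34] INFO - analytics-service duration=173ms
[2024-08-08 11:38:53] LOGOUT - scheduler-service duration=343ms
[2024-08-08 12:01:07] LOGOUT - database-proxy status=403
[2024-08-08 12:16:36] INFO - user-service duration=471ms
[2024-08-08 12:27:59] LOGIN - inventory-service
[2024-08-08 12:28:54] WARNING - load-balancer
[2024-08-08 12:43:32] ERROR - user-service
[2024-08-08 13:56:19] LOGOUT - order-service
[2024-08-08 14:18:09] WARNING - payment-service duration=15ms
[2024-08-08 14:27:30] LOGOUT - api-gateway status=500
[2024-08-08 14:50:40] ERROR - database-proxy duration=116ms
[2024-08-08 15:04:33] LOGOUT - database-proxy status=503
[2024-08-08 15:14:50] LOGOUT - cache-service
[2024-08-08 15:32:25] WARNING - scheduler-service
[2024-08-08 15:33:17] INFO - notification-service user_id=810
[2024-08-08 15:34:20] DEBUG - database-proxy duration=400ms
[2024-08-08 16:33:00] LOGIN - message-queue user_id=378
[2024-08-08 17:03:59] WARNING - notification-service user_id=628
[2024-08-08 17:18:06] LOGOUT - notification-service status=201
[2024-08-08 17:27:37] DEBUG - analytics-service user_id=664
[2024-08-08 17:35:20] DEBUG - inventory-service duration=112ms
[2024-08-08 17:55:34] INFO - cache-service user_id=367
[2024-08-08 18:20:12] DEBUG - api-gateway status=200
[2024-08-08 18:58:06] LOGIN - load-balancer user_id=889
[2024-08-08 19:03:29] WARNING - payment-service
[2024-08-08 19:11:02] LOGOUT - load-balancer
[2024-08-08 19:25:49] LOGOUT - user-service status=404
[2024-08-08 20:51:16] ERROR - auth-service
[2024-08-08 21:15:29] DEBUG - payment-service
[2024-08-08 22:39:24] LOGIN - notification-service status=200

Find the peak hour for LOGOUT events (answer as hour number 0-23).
9

To find the peak hour:

1. Group all LOGOUT events by hour
2. Count events in each hour
3. Find hour with maximum count
4. Peak hour: 9 (with 4 events)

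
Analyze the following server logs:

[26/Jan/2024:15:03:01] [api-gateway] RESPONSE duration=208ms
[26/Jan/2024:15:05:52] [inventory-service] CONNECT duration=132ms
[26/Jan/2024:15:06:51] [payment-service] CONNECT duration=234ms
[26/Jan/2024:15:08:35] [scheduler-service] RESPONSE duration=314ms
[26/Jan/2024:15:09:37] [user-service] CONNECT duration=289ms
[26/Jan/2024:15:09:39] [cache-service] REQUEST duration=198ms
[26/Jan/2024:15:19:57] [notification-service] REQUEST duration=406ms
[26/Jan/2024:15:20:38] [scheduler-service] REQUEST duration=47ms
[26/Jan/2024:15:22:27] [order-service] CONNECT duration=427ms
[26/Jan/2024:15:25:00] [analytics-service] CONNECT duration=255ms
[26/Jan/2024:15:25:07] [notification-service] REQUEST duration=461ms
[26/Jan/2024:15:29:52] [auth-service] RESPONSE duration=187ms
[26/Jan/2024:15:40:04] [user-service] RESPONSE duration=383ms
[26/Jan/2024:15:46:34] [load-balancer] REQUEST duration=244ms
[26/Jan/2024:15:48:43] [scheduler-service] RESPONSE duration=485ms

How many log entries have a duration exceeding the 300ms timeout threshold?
6

To count timeouts:

1. Threshold: 300ms
2. Extract duration from each log entry
3. Count entries where duration > 300
4. Timeout count: 6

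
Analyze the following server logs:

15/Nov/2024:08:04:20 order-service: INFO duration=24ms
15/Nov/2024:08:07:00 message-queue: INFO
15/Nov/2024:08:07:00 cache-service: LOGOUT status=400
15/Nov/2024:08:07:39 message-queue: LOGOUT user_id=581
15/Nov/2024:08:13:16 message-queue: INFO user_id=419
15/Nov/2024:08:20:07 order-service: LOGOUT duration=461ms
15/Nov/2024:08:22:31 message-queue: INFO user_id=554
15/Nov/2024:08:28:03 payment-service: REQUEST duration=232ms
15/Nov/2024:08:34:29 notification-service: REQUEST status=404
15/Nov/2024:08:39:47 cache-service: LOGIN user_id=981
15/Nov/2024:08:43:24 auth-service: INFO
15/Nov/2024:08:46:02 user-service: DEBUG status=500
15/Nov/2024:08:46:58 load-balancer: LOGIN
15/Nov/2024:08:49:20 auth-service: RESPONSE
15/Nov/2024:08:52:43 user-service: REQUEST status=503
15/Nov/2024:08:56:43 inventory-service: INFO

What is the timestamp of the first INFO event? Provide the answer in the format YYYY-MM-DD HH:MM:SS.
2024-11-15 08:04:20

To find the first event:

1. Filter for all INFO events
2. Sort by timestamp
3. Select the first one
4. Timestamp: 2024-11-15 08:04:20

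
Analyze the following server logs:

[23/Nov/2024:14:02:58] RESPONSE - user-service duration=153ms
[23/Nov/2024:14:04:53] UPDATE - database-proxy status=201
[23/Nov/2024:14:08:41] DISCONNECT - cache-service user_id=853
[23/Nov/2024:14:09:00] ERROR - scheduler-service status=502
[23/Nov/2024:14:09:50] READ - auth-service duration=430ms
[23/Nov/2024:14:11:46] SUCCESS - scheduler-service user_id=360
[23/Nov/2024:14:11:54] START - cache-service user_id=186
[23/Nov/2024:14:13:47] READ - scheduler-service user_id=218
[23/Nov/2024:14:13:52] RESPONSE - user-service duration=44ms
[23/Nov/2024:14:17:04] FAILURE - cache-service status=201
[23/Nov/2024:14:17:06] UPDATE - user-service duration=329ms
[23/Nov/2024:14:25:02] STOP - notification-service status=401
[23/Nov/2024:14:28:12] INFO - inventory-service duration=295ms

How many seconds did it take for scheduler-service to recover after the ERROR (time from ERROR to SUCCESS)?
166

To calculate recovery time:

1. Find ERROR event for scheduler-service: 23/Nov/2024:14:09:00
2. Find next SUCCESS event for scheduler-service: 23/Nov/2024:14:11:46
3. Recovery time: 23/Nov/2024:14:11:46 - 23/Nov/2024:14:09:00 = 166 seconds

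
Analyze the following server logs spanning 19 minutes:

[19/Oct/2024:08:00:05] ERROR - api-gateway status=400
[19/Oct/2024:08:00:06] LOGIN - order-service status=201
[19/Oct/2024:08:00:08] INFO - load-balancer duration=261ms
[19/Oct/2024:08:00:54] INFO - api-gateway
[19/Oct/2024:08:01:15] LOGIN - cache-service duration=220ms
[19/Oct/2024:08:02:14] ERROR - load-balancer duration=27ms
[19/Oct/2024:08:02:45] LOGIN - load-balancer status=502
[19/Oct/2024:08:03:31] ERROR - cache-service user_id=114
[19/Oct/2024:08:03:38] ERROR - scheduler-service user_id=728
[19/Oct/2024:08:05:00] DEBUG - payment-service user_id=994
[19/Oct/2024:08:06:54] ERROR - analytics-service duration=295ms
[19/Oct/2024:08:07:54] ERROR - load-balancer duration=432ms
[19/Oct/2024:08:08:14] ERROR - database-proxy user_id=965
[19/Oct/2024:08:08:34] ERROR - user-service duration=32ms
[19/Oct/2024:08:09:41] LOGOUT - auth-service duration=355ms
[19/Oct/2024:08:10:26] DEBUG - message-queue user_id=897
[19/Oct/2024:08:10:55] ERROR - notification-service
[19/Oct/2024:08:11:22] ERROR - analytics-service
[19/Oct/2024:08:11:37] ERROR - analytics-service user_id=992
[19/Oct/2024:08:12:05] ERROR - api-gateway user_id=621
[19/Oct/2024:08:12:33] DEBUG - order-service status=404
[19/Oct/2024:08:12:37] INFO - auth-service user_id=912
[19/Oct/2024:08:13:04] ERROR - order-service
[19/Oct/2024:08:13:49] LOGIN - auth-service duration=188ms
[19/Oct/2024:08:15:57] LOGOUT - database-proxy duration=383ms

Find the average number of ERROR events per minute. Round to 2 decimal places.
0.68

To calculate the rate:

1. Count total ERROR events: 13
2. Total time period: 19 minutes
3. Rate = 13 / 19 = 0.68 events per minute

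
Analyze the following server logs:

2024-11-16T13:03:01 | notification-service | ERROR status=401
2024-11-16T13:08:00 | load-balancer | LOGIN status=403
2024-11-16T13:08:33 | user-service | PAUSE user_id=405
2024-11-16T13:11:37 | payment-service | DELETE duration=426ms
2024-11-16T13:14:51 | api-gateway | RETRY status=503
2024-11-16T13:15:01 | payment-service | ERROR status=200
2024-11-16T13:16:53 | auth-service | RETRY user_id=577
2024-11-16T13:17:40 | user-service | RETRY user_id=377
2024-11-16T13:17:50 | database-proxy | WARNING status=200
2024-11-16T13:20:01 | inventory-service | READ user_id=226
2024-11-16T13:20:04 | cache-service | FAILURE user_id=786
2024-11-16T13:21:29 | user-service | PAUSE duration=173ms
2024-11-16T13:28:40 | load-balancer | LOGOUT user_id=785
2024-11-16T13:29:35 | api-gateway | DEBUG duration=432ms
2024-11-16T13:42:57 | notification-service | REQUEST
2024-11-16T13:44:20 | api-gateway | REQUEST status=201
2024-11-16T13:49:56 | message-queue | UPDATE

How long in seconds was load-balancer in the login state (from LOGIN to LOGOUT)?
1240

To calculate state duration:

1. Find LOGIN event for load-balancer: 2024-11-16T13:08:00
2. Find LOGOUT event for load-balancer: 2024-11-16T13:28:40
3. Calculate duration: 2024-11-16T13:28:40 - 2024-11-16T13:08:00 = 1240 seconds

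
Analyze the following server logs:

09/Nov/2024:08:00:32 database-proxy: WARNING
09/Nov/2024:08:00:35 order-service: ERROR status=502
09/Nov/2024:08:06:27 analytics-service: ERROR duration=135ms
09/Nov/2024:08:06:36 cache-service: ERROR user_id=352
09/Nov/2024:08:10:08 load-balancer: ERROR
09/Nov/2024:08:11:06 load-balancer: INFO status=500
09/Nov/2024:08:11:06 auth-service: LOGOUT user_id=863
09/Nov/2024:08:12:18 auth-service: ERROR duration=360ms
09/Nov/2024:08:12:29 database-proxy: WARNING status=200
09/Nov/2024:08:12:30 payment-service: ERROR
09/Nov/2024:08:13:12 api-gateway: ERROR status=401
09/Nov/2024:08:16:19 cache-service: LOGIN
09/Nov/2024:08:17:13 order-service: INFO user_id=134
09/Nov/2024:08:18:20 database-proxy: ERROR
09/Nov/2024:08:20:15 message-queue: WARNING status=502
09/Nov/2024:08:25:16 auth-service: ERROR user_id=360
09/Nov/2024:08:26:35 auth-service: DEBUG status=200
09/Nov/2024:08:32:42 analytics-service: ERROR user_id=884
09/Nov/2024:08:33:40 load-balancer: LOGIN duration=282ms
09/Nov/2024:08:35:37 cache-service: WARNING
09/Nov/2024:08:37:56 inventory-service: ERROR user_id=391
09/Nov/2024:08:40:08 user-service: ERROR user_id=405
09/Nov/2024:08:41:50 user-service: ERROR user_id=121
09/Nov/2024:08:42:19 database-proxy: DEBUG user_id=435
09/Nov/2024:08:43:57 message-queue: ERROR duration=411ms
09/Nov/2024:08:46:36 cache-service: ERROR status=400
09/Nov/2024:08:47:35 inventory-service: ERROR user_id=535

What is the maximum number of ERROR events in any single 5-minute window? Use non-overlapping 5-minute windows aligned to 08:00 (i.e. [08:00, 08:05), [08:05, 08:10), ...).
4

To find the burst window:

1. Divide the log period into non-overlapping 5-minute windows starting at 08:00
2. Count ERROR events in each window
3. Find the window with maximum count
4. Maximum events in a window: 4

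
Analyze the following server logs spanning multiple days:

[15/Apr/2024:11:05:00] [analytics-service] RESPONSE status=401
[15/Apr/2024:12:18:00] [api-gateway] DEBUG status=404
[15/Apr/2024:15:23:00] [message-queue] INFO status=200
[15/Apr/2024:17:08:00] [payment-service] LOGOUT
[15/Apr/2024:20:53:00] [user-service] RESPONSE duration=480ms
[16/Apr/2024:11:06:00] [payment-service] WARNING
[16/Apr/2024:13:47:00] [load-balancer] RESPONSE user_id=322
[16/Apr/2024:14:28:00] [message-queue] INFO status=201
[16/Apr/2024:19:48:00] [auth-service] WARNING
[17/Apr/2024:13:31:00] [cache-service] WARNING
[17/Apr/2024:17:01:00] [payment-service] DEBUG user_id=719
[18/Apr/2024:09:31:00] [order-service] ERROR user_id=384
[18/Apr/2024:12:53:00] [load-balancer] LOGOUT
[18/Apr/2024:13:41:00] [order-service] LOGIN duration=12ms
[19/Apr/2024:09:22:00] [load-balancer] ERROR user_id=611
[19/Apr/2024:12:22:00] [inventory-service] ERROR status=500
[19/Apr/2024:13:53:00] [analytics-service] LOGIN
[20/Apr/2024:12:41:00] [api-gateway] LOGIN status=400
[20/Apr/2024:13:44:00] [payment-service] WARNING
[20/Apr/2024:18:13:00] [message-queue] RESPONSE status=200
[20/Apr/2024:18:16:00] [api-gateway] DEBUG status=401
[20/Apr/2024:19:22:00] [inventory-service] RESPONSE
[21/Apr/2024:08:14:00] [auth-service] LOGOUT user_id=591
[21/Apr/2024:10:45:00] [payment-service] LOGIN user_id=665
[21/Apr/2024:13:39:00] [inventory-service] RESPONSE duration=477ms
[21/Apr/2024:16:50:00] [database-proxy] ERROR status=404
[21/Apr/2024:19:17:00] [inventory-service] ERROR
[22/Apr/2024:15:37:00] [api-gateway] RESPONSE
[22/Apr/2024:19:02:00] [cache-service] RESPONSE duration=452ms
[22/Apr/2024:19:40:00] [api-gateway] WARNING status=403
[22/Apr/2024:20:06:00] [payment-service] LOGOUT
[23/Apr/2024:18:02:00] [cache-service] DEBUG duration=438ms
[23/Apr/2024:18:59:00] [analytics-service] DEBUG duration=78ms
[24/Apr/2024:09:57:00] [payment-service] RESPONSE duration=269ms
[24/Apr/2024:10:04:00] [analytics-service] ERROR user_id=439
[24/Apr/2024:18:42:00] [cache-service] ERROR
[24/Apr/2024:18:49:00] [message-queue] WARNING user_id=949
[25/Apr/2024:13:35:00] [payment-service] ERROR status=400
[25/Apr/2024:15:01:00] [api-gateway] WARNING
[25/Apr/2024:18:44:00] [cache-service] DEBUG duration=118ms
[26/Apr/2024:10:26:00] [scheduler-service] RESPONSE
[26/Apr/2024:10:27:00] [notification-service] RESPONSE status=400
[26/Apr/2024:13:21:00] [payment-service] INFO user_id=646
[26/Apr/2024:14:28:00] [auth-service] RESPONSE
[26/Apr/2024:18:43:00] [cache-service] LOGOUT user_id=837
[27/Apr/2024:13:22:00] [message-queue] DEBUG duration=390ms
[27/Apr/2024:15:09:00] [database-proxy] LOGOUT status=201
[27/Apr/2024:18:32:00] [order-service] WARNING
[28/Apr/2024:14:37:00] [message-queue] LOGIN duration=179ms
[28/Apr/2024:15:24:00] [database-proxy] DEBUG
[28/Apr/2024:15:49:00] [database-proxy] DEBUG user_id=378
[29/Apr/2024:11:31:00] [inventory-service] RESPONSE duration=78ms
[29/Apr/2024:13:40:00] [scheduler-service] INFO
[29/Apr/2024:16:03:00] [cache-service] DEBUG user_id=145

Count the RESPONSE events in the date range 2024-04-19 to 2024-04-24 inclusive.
6

To filter by date range:

1. Date range: 2024-04-19 through 2024-04-24, both dates inclusive
2. Filter for RESPONSE events whose date falls in this range
3. Count matching events: 6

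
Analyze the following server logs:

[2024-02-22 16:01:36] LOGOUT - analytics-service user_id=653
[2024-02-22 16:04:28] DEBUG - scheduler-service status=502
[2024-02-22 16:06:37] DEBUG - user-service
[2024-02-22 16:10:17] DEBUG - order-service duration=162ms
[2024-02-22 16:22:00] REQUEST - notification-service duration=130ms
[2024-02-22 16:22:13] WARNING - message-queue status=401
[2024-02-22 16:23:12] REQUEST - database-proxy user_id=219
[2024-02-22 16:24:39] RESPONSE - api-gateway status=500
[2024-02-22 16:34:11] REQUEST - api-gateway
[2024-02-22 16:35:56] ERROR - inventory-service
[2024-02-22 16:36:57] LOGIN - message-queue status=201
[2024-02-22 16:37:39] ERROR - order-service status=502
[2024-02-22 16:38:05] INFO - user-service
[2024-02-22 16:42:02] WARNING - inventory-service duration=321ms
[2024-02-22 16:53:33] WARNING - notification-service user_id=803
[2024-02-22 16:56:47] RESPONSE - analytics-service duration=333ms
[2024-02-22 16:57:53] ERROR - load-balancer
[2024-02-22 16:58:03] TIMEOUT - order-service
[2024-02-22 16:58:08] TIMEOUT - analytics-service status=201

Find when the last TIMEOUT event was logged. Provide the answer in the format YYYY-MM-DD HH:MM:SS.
2024-02-22 16:58:08

To find the last event:

1. Filter for all TIMEOUT events
2. Sort by timestamp
3. Select the last one
4. Timestamp: 2024-02-22 16:58:08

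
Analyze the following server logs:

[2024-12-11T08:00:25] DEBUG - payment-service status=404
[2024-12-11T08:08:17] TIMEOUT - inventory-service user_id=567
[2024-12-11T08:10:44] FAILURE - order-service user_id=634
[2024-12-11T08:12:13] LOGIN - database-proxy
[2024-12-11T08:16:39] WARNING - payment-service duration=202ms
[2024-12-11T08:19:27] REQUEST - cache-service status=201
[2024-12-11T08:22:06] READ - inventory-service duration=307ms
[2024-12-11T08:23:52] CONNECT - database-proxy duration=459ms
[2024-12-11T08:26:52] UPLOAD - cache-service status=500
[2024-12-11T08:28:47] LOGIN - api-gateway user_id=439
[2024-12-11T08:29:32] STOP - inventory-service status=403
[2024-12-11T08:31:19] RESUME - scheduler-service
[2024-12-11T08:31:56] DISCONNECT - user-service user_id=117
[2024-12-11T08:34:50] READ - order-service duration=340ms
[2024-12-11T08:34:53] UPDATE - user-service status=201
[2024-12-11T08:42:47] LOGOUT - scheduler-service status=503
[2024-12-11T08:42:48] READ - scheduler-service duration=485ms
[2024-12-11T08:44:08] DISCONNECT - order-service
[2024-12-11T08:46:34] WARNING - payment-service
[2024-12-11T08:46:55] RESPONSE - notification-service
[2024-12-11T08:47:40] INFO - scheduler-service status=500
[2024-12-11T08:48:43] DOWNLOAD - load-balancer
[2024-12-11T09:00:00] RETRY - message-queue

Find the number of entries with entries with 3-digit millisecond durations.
5

To find matching entries:

1. Pattern to match: entries with 3-digit millisecond durations
2. Scan each log entry for the pattern
3. Count matches: 5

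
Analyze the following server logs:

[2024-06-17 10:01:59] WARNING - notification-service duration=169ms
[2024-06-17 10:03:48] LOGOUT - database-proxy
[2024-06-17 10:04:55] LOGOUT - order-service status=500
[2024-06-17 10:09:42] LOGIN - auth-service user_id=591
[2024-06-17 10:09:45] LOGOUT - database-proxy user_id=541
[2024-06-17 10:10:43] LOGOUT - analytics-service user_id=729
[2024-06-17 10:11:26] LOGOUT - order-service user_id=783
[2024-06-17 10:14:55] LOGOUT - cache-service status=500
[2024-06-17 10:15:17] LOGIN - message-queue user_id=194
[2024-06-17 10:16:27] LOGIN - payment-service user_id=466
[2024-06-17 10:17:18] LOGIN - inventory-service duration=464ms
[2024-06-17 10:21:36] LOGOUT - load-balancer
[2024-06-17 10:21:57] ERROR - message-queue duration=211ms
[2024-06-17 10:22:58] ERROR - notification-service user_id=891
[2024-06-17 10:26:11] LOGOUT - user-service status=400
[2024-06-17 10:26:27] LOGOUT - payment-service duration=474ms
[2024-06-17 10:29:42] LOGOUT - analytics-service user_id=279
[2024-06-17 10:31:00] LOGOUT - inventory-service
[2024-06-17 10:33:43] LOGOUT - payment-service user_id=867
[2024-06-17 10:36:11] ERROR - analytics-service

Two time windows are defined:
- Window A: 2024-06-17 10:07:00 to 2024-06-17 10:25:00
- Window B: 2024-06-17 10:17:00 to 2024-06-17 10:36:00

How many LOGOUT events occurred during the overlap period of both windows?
1

To find overlap events:

1. Window A: 2024-06-17 10:07:00 to 2024-06-17 10:25:00
2. Window B: 2024-06-17 10:17:00 to 2024-06-17 10:36:00
3. Overlap period: 2024-06-17 10:17:00 to 2024-06-17 10:25:00
4. Count LOGOUT events in overlap: 1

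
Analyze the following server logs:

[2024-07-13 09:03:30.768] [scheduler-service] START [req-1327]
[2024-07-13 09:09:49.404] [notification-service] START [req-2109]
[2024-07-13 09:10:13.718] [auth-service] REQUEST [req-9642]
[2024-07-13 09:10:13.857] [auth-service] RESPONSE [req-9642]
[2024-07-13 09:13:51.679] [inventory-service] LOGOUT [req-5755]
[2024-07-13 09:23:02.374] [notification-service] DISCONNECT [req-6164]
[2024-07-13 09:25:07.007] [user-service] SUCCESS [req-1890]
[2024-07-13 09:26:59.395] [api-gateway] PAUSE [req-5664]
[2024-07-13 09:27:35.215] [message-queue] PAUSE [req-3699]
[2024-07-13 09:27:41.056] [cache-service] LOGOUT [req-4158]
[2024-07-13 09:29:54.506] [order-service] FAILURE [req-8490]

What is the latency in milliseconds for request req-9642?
139

To calculate latency:

1. Find REQUEST with id req-9642: 2024-07-13 09:10:13.718
2. Find RESPONSE with id req-9642: 2024-07-13 09:10:13.857
3. Latency: 2024-07-13 09:10:13.857 - 2024-07-13 09:10:13.718 = 139ms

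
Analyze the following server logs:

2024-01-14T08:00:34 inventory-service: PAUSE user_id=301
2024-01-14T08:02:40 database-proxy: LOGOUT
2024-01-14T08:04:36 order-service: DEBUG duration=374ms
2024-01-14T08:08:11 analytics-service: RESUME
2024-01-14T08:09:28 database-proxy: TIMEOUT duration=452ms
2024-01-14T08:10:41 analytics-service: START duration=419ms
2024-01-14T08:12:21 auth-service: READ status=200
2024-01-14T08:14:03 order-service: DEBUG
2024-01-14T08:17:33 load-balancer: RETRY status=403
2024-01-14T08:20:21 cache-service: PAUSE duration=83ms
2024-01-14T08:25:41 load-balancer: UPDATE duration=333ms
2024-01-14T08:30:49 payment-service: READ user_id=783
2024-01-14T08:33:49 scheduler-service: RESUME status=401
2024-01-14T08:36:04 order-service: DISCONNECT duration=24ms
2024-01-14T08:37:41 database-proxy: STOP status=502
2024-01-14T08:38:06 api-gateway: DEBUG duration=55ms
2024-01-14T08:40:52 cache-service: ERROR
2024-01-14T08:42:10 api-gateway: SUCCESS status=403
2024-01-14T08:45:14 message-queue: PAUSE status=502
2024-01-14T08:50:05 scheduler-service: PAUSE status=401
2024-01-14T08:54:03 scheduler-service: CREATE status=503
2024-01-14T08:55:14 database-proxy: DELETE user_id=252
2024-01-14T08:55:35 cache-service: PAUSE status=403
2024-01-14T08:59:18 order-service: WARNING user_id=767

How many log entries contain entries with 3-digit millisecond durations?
4

To find matching entries:

1. Pattern to match: entries with 3-digit millisecond durations
2. Scan each log entry for the pattern
3. Count matches: 4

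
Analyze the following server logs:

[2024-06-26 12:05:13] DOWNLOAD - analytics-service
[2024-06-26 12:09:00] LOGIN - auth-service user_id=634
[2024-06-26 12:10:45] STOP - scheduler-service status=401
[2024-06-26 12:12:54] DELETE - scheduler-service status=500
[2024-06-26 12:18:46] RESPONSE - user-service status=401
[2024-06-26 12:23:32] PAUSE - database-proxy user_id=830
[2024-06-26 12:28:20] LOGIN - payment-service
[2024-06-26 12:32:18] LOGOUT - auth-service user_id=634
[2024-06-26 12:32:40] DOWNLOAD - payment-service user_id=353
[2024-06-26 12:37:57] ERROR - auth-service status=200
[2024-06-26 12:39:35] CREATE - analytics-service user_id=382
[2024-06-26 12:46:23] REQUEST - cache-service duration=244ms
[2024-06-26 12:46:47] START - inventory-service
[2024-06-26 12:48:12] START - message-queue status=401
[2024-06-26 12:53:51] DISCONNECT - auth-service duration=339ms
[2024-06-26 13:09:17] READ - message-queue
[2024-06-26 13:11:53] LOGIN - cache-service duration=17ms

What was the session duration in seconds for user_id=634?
1398

To calculate session duration:

1. Find LOGIN event for user_id=634: 2024-06-26 12:09:00
2. Find LOGOUT event for user_id=634: 2024-06-26 12:32:18
3. Session duration: 2024-06-26 12:32:18 - 2024-06-26 12:09:00 = 1398 seconds (23 minutes)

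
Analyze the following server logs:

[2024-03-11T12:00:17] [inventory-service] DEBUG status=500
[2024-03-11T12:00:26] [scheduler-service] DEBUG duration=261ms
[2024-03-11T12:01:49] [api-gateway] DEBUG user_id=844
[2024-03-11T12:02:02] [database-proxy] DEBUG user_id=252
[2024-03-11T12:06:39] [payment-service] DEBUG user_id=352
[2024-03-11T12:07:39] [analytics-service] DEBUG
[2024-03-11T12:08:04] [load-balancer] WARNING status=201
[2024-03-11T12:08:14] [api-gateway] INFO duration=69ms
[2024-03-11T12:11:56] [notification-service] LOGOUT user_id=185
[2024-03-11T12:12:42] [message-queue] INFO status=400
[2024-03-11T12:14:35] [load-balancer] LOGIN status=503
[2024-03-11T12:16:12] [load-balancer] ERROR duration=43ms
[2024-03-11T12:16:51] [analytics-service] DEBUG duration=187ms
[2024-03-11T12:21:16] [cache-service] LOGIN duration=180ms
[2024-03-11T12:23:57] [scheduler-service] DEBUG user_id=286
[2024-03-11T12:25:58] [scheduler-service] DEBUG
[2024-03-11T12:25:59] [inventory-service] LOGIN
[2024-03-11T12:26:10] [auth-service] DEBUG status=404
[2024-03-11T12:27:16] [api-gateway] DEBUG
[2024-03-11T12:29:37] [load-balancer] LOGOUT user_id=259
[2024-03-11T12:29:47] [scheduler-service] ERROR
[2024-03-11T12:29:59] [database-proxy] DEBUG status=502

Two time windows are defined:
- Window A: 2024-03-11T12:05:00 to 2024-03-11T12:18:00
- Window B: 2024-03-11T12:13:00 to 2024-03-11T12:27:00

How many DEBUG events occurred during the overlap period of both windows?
1

To find overlap events:

1. Window A: 2024-03-11T12:05:00 to 2024-03-11T12:18:00
2. Window B: 2024-03-11T12:13:00 to 2024-03-11T12:27:00
3. Overlap period: 2024-03-11T12:13:00 to 2024-03-11T12:18:00
4. Count DEBUG events in overlap: 1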